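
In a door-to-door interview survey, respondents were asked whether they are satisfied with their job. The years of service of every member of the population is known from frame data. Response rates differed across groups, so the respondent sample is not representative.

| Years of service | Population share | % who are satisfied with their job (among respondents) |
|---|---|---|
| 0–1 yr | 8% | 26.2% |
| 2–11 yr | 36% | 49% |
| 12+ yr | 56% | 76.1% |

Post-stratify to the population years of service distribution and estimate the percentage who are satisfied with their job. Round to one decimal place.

Weight each group's respondent value by its population share:
  0–1 yr: 0.08 × 26.2 = 2.096
  2–11 yr: 0.36 × 49 = 17.64
  12+ yr: 0.56 × 76.1 = 42.616
Post-stratified estimate = 62.352 → 62.4%.

62.4%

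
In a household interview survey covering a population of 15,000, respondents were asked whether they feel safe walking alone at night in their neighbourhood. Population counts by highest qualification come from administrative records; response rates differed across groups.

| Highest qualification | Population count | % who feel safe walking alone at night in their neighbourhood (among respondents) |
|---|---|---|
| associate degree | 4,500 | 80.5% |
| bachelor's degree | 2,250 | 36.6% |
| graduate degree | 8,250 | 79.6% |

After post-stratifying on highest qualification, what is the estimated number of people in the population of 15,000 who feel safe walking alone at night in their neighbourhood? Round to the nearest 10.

Estimated count per cell = population count × respondent percentage:
  associate degree: 4,500 × 80.5% = 3622.5
  bachelor's degree: 2,250 × 36.6% = 823.5
  graduate degree: 8,250 × 79.6% = 6567
Estimated total = 11,013 → 11,010.

11,010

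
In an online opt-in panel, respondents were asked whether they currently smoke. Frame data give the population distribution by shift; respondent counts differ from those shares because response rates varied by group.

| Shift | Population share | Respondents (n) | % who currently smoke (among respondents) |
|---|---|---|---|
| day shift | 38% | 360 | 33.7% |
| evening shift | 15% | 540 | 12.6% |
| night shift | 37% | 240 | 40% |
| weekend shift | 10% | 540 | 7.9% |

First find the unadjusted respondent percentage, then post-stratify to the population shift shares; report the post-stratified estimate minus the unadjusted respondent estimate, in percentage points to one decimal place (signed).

Naive respondent-only estimate (weights = respondent counts):
  (360/1680)×33.7 + (540/1680)×12.6 + (240/1680)×40 + (540/1680)×7.9 = 19.525%
Post-stratified estimate weights by population shares:
  0.38×33.7 + 0.15×12.6 + 0.37×40 + 0.1×7.9 = 30.286%
Difference = 30.286 − 19.525 = 10.761 pp.

+10.8 percentage points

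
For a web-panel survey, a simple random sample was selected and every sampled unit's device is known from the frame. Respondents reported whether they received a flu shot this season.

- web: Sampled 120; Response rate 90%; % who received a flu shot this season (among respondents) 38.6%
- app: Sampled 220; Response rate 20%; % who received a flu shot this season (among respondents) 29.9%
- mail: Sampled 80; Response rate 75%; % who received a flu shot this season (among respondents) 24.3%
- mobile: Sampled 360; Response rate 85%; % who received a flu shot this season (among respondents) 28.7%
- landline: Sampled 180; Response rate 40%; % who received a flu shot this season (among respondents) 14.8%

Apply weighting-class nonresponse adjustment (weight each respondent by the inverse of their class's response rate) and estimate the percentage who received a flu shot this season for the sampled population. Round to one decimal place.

27.2%

With weight = n_sampled/n_responded per class, the weighted class total is n_sampled:
  web: 120 × 38.6 = 4632
  app: 220 × 29.9 = 6578
  mail: 80 × 24.3 = 1944
  mobile: 360 × 28.7 = 10,332
  landline: 180 × 14.8 = 2664
Adjusted estimate = 26,150 / 960 = 27.2396 → 27.2%.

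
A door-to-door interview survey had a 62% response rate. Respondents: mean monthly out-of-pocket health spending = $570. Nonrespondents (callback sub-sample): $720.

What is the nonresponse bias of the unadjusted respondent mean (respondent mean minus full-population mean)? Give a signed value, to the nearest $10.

-$60

Nonresponse fraction = 1 − 0.62 = 0.38.
Bias = (nonresponse fraction) × (respondent mean − nonrespondent mean)
     = 0.38 × (570 − 720) = 0.38 × -150 = -57.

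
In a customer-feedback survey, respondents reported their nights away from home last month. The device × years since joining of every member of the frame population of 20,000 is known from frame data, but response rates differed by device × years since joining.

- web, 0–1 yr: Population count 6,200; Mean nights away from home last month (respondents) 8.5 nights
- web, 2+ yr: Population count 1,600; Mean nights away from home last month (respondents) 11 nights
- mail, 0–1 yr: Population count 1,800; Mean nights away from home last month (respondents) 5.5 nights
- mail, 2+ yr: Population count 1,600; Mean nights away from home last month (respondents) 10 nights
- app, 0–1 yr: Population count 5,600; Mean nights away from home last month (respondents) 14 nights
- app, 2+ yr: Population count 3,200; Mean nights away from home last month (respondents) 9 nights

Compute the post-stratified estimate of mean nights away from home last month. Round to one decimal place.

Reweight to the known device × years since joining distribution:
  web, 0–1 yr: (6,200/20,000) × 8.5 = 2.635
  web, 2+ yr: (1,600/20,000) × 11 = 0.88
  mail, 0–1 yr: (1,800/20,000) × 5.5 = 0.495
  mail, 2+ yr: (1,600/20,000) × 10 = 0.8
  app, 0–1 yr: (5,600/20,000) × 14 = 3.92
  app, 2+ yr: (3,200/20,000) × 9 = 1.44
Post-stratified estimate = 10.17 → 10.2.

10.2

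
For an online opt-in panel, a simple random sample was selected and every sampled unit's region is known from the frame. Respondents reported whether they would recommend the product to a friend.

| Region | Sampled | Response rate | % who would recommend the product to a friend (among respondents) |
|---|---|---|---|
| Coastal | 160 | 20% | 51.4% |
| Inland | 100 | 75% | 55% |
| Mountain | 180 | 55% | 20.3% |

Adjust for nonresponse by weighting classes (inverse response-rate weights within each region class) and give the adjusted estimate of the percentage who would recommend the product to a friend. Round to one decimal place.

39.5%

Each respondent's weight = sampled/responded in their class; summing within a class gives n_sampled, so:
  Coastal: 160 × 51.4 = 8224
  Inland: 100 × 55 = 5500
  Mountain: 180 × 20.3 = 3654
Adjusted estimate = 17,378 / 440 = 39.4955 → 39.5%.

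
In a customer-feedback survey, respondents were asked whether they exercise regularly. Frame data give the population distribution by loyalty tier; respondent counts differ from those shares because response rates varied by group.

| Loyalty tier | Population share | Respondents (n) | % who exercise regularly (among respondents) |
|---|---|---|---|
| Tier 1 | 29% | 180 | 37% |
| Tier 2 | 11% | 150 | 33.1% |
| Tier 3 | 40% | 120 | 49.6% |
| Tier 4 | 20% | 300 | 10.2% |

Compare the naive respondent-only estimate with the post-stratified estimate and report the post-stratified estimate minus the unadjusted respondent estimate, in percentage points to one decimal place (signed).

Naive respondent-only estimate (weights = respondent counts):
  (180/750)×37 + (150/750)×33.1 + (120/750)×49.6 + (300/750)×10.2 = 27.516%
Post-stratified estimate weights by population shares:
  0.29×37 + 0.11×33.1 + 0.4×49.6 + 0.2×10.2 = 36.251%
Difference = 36.251 − 27.516 = 8.735 pp.

+8.7 percentage points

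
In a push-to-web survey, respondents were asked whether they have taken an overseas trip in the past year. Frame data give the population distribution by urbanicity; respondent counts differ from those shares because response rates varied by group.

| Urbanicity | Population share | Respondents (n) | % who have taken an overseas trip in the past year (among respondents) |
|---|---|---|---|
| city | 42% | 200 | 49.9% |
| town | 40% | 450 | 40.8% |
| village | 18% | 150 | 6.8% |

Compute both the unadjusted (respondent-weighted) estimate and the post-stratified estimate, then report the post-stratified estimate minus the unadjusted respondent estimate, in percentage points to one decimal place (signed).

+1.8 percentage points

Unadjusted (pooled respondent) estimate weights by respondent counts:
  (200/800)×49.9 + (450/800)×40.8 + (150/800)×6.8 = 36.7%
Post-stratified estimate weights by population shares:
  0.42×49.9 + 0.4×40.8 + 0.18×6.8 = 38.502%
Difference = 38.502 − 36.7 = 1.802 pp.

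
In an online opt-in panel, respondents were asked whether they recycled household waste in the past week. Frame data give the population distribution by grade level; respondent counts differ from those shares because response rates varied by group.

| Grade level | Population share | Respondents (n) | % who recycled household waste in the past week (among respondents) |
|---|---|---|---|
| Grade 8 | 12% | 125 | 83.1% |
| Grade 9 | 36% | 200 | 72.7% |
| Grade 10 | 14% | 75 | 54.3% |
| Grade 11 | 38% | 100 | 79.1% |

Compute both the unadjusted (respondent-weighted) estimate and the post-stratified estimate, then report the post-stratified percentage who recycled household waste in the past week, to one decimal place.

73.8%

Without adjustment, the pooled respondent share is:
  (125/500)×83.1 + (200/500)×72.7 + (75/500)×54.3 + (100/500)×79.1 = 73.82%
Post-stratifying to population shares instead:
  0.12×83.1 + 0.36×72.7 + 0.14×54.3 + 0.38×79.1 = 73.804%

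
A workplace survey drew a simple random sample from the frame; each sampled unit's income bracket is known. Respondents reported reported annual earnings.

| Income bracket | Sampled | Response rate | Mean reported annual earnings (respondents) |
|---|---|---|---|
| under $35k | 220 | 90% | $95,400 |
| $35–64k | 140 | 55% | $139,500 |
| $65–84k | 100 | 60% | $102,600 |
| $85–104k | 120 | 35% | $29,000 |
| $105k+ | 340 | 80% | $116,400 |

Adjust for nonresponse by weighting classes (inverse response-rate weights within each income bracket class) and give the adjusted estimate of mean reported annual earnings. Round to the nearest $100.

$102,000

With weight = n_sampled/n_responded per class, the weighted class total is n_sampled:
  under $35k: 220 × 95,400 = 20,988,000
  $35–64k: 140 × 139,500 = 19,530,000
  $65–84k: 100 × 102,600 = 10,260,000
  $85–104k: 120 × 29,000 = 3,480,000
  $105k+: 340 × 116,400 = 39,576,000
Adjusted estimate = 93,834,000 / 920 = 101993 → $102,000.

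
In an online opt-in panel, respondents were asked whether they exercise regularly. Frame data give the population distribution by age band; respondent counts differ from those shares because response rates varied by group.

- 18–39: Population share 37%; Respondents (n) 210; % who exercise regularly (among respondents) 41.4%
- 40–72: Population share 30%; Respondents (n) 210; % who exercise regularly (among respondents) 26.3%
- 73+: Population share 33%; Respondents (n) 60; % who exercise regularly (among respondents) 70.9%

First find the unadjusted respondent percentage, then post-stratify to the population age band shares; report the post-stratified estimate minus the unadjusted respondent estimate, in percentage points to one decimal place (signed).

+8.1 percentage points

Without adjustment, the pooled respondent share is:
  (210/480)×41.4 + (210/480)×26.3 + (60/480)×70.9 = 38.4813%
Post-stratifying to population shares instead:
  0.37×41.4 + 0.3×26.3 + 0.33×70.9 = 46.605%
Difference = 46.605 − 38.4813 = 8.1238 pp.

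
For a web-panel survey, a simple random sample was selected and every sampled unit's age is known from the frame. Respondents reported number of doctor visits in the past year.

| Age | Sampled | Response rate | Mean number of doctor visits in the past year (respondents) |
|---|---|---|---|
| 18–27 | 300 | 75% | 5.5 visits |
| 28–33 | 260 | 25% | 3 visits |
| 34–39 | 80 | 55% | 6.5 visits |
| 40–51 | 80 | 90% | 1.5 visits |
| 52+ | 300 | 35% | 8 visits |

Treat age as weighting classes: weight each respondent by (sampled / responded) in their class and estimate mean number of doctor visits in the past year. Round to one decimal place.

5.4

With weight = n_sampled/n_responded per class, the weighted class total is n_sampled:
  18–27: 300 × 5.5 = 1650
  28–33: 260 × 3 = 780
  34–39: 80 × 6.5 = 520
  40–51: 80 × 1.5 = 120
  52+: 300 × 8 = 2400
Adjusted estimate = 5470 / 1,020 = 5.36275 → 5.4.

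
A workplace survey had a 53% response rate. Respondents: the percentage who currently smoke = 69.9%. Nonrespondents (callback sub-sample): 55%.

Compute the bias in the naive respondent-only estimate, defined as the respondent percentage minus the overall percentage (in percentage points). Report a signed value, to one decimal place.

Nonresponse fraction = 1 − 0.53 = 0.47.
Bias = (nonresponse fraction) × (respondent percentage − nonrespondent percentage)
     = 0.47 × (69.9 − 55) = 0.47 × 14.9 = 7.003.

+7.0 percentage points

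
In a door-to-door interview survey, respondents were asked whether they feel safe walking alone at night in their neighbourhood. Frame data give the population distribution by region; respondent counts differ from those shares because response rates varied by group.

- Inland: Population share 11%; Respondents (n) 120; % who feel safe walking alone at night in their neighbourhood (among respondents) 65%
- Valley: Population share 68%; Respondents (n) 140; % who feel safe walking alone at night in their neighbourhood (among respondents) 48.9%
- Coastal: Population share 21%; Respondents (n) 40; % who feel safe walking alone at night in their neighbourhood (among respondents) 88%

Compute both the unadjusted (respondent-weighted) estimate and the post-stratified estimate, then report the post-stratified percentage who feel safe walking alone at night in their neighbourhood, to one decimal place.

Naive respondent-only estimate (weights = respondent counts):
  (120/300)×65 + (140/300)×48.9 + (40/300)×88 = 60.5533%
Reweighting by population region shares:
  0.11×65 + 0.68×48.9 + 0.21×88 = 58.882%

58.9%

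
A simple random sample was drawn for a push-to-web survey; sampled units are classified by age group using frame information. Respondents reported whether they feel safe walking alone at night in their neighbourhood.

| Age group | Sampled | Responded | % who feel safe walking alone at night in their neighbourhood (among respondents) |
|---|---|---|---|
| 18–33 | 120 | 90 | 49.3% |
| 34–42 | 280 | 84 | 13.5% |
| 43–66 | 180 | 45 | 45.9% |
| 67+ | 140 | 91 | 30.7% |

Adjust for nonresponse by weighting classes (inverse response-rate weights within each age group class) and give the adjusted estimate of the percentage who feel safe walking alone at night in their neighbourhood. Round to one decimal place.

Response rates by class: 18–33 90/120 = 75%, 34–42 84/280 = 30%, 43–66 45/180 = 25%, 67+ 91/140 = 65%.
Weighting each respondent by the inverse class response rate inflates each class back to its sampled size, so the class weight is n_sampled:
  18–33: 120 × 49.3 = 5916
  34–42: 280 × 13.5 = 3780
  43–66: 180 × 45.9 = 8262
  67+: 140 × 30.7 = 4298
Adjusted estimate = 22,256 / 720 = 30.9111 → 30.9%.

30.9%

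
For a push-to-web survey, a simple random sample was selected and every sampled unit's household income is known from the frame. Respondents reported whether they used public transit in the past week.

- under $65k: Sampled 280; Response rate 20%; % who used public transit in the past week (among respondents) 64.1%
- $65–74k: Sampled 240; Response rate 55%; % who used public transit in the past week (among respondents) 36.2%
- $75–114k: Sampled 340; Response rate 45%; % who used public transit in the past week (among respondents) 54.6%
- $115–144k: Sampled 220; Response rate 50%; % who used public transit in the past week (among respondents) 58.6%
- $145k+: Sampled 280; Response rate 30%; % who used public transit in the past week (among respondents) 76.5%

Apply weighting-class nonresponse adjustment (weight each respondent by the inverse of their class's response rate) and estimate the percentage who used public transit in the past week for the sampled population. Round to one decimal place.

58.5%

Each respondent's weight = sampled/responded in their class; summing within a class gives n_sampled, so:
  under $65k: 280 × 64.1 = 17,948
  $65–74k: 240 × 36.2 = 8688
  $75–114k: 340 × 54.6 = 18,564
  $115–144k: 220 × 58.6 = 12,892
  $145k+: 280 × 76.5 = 21,420
Adjusted estimate = 79,512 / 1,360 = 58.4647 → 58.5%.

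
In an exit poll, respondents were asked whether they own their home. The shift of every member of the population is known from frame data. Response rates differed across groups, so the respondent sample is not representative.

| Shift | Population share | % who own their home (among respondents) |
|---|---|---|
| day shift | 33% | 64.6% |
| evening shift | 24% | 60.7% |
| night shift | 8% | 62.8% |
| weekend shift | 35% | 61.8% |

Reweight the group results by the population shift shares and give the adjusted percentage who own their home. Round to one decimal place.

62.5%

Reweight to the known shift distribution:
  day shift: 0.33 × 64.6 = 21.318
  evening shift: 0.24 × 60.7 = 14.568
  night shift: 0.08 × 62.8 = 5.024
  weekend shift: 0.35 × 61.8 = 21.63
Post-stratified estimate = 62.54 → 62.5%.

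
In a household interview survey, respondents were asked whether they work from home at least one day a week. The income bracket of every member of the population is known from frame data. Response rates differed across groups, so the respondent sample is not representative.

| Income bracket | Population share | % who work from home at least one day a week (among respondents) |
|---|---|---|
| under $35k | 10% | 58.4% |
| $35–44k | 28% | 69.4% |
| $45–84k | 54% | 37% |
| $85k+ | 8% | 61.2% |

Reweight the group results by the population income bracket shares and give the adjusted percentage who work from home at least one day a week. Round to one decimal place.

50.1%

Post-stratification weights by population share, not respondent share:
  under $35k: 0.1 × 58.4 = 5.84
  $35–44k: 0.28 × 69.4 = 19.432
  $45–84k: 0.54 × 37 = 19.98
  $85k+: 0.08 × 61.2 = 4.896
Post-stratified estimate = 50.148 → 50.1%.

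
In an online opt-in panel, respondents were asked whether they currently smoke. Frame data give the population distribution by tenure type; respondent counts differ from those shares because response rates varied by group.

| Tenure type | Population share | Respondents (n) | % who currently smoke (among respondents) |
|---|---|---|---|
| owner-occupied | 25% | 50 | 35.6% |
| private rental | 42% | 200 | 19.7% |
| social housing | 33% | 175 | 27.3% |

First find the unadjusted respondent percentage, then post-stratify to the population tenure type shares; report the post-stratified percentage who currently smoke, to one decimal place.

26.2%

Without adjustment, the pooled respondent share is:
  (50/425)×35.6 + (200/425)×19.7 + (175/425)×27.3 = 24.7%
Post-stratifying to population shares instead:
  0.25×35.6 + 0.42×19.7 + 0.33×27.3 = 26.183%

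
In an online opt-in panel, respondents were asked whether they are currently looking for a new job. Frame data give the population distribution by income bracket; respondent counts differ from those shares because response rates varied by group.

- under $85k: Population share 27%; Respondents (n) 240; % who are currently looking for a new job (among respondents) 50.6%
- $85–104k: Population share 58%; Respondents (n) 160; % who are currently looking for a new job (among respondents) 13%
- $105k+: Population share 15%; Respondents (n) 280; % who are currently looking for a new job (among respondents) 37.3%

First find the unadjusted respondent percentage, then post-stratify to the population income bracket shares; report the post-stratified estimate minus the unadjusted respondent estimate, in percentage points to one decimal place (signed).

Unadjusted (pooled respondent) estimate weights by respondent counts:
  (240/680)×50.6 + (160/680)×13 + (280/680)×37.3 = 36.2765%
Post-stratifying to population shares instead:
  0.27×50.6 + 0.58×13 + 0.15×37.3 = 26.797%
Difference = 26.797 − 36.2765 = -9.4795 pp.

-9.5 percentage points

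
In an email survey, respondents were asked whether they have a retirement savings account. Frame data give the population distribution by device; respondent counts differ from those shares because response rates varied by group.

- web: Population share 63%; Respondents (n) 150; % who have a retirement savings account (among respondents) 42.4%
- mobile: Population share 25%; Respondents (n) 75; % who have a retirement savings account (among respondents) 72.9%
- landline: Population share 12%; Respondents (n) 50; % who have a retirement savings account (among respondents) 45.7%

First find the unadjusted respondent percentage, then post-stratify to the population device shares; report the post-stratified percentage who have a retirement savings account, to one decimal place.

50.4%

Unadjusted (pooled respondent) estimate weights by respondent counts:
  (150/275)×42.4 + (75/275)×72.9 + (50/275)×45.7 = 51.3182%
Post-stratifying to population shares instead:
  0.63×42.4 + 0.25×72.9 + 0.12×45.7 = 50.421%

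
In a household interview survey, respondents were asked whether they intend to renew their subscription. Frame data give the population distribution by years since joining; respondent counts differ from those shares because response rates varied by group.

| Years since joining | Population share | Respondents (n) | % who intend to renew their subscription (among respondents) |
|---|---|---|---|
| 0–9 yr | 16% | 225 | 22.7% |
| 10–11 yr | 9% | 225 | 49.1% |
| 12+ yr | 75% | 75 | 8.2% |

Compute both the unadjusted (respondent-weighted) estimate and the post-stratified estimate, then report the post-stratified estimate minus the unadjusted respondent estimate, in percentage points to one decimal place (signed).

Unadjusted (pooled respondent) estimate weights by respondent counts:
  (225/525)×22.7 + (225/525)×49.1 + (75/525)×8.2 = 31.9429%
Post-stratifying to population shares instead:
  0.16×22.7 + 0.09×49.1 + 0.75×8.2 = 14.201%
Difference = 14.201 − 31.9429 = -17.7419 pp.

-17.7 percentage points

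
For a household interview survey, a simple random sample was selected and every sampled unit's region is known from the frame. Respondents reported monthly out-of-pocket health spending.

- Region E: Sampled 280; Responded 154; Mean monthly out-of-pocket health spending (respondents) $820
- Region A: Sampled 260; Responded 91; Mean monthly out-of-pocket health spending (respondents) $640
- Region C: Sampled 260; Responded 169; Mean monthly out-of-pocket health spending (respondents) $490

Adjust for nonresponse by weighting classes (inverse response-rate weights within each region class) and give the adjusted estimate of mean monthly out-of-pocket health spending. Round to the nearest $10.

$650

Response rates by class: Region E 154/280 = 55%, Region A 91/260 = 35%, Region C 169/260 = 65%.
Each respondent's weight = sampled/responded in their class; summing within a class gives n_sampled, so:
  Region E: 280 × 820 = 229,600
  Region A: 260 × 640 = 166,400
  Region C: 260 × 490 = 127,400
Adjusted estimate = 523,400 / 800 = 654.25 → $650.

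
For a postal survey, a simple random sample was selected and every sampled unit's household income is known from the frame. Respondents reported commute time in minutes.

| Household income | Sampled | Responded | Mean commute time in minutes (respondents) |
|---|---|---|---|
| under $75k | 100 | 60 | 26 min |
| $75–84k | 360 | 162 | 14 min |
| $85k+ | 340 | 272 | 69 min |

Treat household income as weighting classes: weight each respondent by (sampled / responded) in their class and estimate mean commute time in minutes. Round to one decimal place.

Class response rates: under $75k 60/100 = 60%, $75–84k 162/360 = 45%, $85k+ 272/340 = 80%.
Weighting each respondent by the inverse class response rate inflates each class back to its sampled size, so the class weight is n_sampled:
  under $75k: 100 × 26 = 2600
  $75–84k: 360 × 14 = 5040
  $85k+: 340 × 69 = 23,460
Adjusted estimate = 31,100 / 800 = 38.875 → 38.9.

38.9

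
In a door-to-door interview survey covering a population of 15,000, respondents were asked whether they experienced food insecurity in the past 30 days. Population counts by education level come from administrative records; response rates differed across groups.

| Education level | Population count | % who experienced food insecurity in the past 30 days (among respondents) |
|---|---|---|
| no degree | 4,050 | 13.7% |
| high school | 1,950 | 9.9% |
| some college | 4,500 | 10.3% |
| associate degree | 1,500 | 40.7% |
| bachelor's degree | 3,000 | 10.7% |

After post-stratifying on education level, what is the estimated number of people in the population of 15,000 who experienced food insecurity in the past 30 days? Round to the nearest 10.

2,140

Apply each group's respondent rate to its population count:
  no degree: 4,050 × 13.7% = 554.85
  high school: 1,950 × 9.9% = 193.05
  some college: 4,500 × 10.3% = 463.5
  associate degree: 1,500 × 40.7% = 610.5
  bachelor's degree: 3,000 × 10.7% = 321
Estimated total = 2142.9 → 2,140.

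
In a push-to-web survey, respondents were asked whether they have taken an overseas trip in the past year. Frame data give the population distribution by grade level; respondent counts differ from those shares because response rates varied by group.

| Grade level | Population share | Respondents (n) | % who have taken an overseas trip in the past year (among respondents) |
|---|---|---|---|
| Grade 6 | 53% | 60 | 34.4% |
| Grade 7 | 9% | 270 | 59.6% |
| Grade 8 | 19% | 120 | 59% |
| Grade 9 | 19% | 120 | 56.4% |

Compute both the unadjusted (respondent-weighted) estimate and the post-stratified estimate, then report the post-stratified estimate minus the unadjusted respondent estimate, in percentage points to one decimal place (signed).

-10.6 percentage points

Unadjusted (pooled respondent) estimate weights by respondent counts:
  (60/570)×34.4 + (270/570)×59.6 + (120/570)×59 + (120/570)×56.4 = 56.1474%
Post-stratified estimate weights by population shares:
  0.53×34.4 + 0.09×59.6 + 0.19×59 + 0.19×56.4 = 45.522%
Difference = 45.522 − 56.1474 = -10.6254 pp.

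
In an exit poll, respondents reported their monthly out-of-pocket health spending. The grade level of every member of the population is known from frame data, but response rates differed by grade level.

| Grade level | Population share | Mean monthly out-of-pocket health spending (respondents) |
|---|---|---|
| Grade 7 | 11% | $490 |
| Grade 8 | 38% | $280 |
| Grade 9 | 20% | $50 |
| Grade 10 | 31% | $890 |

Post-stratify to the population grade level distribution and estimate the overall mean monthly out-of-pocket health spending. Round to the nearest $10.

Reweight to the known grade level distribution:
  Grade 7: 0.11 × 490 = 53.9
  Grade 8: 0.38 × 280 = 106.4
  Grade 9: 0.2 × 50 = 10
  Grade 10: 0.31 × 890 = 275.9
Post-stratified estimate = 446.2 → $450.

$450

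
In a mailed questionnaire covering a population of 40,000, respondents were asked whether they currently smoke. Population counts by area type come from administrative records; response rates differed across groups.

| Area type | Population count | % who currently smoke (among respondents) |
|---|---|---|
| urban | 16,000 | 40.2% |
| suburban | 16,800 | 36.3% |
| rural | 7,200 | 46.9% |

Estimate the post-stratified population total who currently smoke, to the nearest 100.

Apply each group's respondent rate to its population count:
  urban: 16,000 × 40.2% = 6432
  suburban: 16,800 × 36.3% = 6098.4
  rural: 7,200 × 46.9% = 3376.8
Estimated total = 15907.2 → 15,900.

15,900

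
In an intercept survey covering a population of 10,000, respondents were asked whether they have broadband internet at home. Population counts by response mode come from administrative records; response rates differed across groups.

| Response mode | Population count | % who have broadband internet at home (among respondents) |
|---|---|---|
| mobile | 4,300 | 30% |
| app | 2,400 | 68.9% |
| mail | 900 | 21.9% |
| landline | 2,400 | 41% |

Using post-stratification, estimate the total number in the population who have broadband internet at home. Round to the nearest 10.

Estimated count per cell = population count × respondent percentage:
  mobile: 4,300 × 30% = 1290
  app: 2,400 × 68.9% = 1653.6
  mail: 900 × 21.9% = 197.1
  landline: 2,400 × 41% = 984
Estimated total = 4124.7 → 4,120.

4,120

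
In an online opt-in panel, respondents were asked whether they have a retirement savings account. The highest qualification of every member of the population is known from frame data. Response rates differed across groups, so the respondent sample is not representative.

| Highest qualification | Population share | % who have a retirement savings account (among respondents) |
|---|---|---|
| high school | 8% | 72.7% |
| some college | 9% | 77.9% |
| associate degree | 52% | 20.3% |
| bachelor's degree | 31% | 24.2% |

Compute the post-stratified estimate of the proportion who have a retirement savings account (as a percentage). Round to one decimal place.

Reweight to the known highest qualification distribution:
  high school: 0.08 × 72.7 = 5.816
  some college: 0.09 × 77.9 = 7.011
  associate degree: 0.52 × 20.3 = 10.556
  bachelor's degree: 0.31 × 24.2 = 7.502
Post-stratified estimate = 30.885 → 30.9%.

30.9%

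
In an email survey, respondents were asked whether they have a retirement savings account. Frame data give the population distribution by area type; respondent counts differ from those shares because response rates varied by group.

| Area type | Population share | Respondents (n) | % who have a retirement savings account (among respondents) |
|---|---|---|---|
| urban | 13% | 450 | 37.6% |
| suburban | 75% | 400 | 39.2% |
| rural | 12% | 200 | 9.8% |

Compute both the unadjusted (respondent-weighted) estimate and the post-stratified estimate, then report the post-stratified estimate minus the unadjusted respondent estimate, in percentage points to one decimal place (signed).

+2.5 percentage points

Without adjustment, the pooled respondent share is:
  (450/1050)×37.6 + (400/1050)×39.2 + (200/1050)×9.8 = 32.9143%
Post-stratifying to population shares instead:
  0.13×37.6 + 0.75×39.2 + 0.12×9.8 = 35.464%
Difference = 35.464 − 32.9143 = 2.5497 pp.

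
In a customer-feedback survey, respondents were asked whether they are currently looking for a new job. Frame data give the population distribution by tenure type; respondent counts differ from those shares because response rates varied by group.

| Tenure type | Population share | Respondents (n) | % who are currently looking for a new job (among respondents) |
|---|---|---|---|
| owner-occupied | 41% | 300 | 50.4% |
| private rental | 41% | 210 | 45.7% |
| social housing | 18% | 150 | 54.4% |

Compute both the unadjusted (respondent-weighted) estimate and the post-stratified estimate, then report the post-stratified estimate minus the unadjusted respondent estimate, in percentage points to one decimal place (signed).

-0.6 percentage points

Unadjusted (pooled respondent) estimate weights by respondent counts:
  (300/660)×50.4 + (210/660)×45.7 + (150/660)×54.4 = 49.8136%
Post-stratified estimate weights by population shares:
  0.41×50.4 + 0.41×45.7 + 0.18×54.4 = 49.193%
Difference = 49.193 − 49.8136 = -0.6206 pp.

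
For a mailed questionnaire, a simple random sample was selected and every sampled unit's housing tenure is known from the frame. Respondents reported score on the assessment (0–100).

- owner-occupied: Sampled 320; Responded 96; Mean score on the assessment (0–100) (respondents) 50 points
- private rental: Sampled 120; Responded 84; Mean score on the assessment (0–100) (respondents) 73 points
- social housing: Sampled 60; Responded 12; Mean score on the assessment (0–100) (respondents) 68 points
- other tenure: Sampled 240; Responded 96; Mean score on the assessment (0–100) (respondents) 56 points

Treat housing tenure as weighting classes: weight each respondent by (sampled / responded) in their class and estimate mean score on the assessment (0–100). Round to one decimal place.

Class response rates: owner-occupied 96/320 = 30%, private rental 84/120 = 70%, social housing 12/60 = 20%, other tenure 96/240 = 40%.
Each respondent's weight = sampled/responded in their class; summing within a class gives n_sampled, so:
  owner-occupied: 320 × 50 = 16,000
  private rental: 120 × 73 = 8760
  social housing: 60 × 68 = 4080
  other tenure: 240 × 56 = 13,440
Adjusted estimate = 42,280 / 740 = 57.1351 → 57.1.

57.1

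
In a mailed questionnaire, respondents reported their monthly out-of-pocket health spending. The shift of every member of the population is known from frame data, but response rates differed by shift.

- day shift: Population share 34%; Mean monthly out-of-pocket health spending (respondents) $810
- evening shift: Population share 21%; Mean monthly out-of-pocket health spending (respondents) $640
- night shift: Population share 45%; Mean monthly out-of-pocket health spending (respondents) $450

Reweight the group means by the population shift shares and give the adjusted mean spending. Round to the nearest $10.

Post-stratification weights by population share, not respondent share:
  day shift: 0.34 × 810 = 275.4
  evening shift: 0.21 × 640 = 134.4
  night shift: 0.45 × 450 = 202.5
Post-stratified estimate = 612.3 → $610.

$610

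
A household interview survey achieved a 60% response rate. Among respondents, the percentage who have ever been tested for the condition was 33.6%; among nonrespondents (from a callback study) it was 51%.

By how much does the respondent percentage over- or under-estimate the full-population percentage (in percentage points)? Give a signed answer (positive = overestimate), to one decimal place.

-7.0 percentage points

Nonresponse fraction = 1 − 0.6 = 0.4.
Bias = (nonresponse fraction) × (respondent percentage − nonrespondent percentage)
     = 0.4 × (33.6 − 51) = 0.4 × -17.4 = -6.96.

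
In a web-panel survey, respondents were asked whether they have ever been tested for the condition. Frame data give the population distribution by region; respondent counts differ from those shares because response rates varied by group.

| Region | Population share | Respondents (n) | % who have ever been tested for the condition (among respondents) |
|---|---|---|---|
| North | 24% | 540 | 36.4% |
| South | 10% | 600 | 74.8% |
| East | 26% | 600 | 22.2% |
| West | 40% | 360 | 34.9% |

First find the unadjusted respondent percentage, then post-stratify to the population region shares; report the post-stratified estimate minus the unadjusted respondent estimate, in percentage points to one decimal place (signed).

Naive respondent-only estimate (weights = respondent counts):
  (540/2100)×36.4 + (600/2100)×74.8 + (600/2100)×22.2 + (360/2100)×34.9 = 43.0571%
Post-stratified estimate weights by population shares:
  0.24×36.4 + 0.1×74.8 + 0.26×22.2 + 0.4×34.9 = 35.948%
Difference = 35.948 − 43.0571 = -7.1091 pp.

-7.1 percentage points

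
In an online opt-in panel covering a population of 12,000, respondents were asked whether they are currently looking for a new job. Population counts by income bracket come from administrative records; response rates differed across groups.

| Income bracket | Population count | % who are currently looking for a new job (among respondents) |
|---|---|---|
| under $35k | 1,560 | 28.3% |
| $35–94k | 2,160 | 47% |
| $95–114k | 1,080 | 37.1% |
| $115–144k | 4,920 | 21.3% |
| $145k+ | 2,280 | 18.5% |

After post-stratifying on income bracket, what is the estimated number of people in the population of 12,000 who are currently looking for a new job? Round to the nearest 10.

3,330

Apply each group's respondent rate to its population count:
  under $35k: 1,560 × 28.3% = 441.48
  $35–94k: 2,160 × 47% = 1015.2
  $95–114k: 1,080 × 37.1% = 400.68
  $115–144k: 4,920 × 21.3% = 1047.96
  $145k+: 2,280 × 18.5% = 421.8
Estimated total = 3327.12 → 3,330.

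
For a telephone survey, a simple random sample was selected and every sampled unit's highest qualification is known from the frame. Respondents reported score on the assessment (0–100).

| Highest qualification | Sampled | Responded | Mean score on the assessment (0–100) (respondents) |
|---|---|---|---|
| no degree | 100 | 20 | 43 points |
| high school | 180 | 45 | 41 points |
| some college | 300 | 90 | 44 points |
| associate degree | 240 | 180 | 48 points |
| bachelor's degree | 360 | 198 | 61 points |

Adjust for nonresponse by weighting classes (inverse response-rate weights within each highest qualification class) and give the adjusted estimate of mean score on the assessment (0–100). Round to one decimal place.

49.5

Response rates by class: no degree 20/100 = 20%, high school 45/180 = 25%, some college 90/300 = 30%, associate degree 180/240 = 75%, bachelor's degree 198/360 = 55%.
With weight = n_sampled/n_responded per class, the weighted class total is n_sampled:
  no degree: 100 × 43 = 4300
  high school: 180 × 41 = 7380
  some college: 300 × 44 = 13,200
  associate degree: 240 × 48 = 11,520
  bachelor's degree: 360 × 61 = 21,960
Adjusted estimate = 58,360 / 1,180 = 49.4576 → 49.5.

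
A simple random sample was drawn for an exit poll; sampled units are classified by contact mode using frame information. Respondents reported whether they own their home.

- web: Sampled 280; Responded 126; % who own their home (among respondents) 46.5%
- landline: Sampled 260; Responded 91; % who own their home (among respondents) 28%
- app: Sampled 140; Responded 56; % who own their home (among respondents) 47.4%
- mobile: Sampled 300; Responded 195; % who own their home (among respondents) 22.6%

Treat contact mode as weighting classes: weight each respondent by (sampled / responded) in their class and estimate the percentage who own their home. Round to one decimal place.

Response rates by class: web 126/280 = 45%, landline 91/260 = 35%, app 56/140 = 40%, mobile 195/300 = 65%.
Inverse-response-rate weighting restores each class to its sampled count, so class totals weight by n_sampled:
  web: 280 × 46.5 = 13,020
  landline: 260 × 28 = 7280
  app: 140 × 47.4 = 6636
  mobile: 300 × 22.6 = 6780
Adjusted estimate = 33,716 / 980 = 34.4041 → 34.4%.

34.4%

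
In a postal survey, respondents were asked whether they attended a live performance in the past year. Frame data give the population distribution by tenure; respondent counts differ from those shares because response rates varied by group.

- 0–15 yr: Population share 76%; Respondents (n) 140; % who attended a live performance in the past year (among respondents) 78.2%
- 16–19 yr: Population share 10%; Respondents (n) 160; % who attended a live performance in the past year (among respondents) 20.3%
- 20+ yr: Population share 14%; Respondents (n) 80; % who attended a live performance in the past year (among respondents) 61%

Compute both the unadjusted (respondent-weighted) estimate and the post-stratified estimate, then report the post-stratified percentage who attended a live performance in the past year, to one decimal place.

Unadjusted (pooled respondent) estimate weights by respondent counts:
  (140/380)×78.2 + (160/380)×20.3 + (80/380)×61 = 50.2%
Post-stratifying to population shares instead:
  0.76×78.2 + 0.1×20.3 + 0.14×61 = 70.002%

70.0%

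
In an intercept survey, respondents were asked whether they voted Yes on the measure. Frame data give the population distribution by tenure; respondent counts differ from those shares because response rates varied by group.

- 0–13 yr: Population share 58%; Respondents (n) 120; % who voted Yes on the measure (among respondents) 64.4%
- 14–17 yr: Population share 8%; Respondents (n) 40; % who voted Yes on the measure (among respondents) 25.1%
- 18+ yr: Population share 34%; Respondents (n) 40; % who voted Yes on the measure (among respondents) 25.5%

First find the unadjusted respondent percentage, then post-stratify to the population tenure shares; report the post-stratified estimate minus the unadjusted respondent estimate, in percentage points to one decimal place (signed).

Unadjusted (pooled respondent) estimate weights by respondent counts:
  (120/200)×64.4 + (40/200)×25.1 + (40/200)×25.5 = 48.76%
Post-stratified estimate weights by population shares:
  0.58×64.4 + 0.08×25.1 + 0.34×25.5 = 48.03%
Difference = 48.03 − 48.76 = -0.73 pp.

-0.7 percentage points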